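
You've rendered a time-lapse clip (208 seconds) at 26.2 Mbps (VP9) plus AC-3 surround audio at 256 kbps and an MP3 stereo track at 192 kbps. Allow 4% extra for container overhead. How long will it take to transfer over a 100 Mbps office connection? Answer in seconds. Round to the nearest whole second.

58 seconds

Audio total: 256 + 192 = 448 kbps = 0.448 Mbps.
Total bitrate: 26.648 Mbps.
File: 26.648 Mbps × 208 s = 5542.8 Mb.
With 4% container overhead: ×1.04. → 5764.5 Mb.
At 100 Mbps: 5764.5 / 100 = 57.6 s ≈ 57.6 seconds.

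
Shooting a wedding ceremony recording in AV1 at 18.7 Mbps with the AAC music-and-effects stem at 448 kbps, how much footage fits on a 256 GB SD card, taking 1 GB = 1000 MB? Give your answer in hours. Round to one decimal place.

Audio: 448 kbps = 0.448 Mbps.
Total bitrate: 18.7 + 0.448 = 19.148 Mbps.
Capacity: 256 GB = 2,048,000 Mb.
Recording time: 2,048,000 / 19.148 = 106,956 s ≈ 29.7 hours.

29.7 hours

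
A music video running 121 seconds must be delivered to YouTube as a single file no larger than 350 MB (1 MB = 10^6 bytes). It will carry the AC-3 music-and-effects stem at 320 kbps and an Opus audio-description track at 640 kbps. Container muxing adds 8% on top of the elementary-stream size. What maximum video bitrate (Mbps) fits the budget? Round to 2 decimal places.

20.47 Mbps

Budget: 350 MB = 2800.0 Mb.
Stream payload after overhead: 2800.0 / 1.08 = 2592.6 Mb.
Total bitrate budget: 2592.6 Mb / 121 s = 21.426 Mbps.
Audio total: 320 + 640 = 960 kbps = 0.960 Mbps.
Video: 21.426 − 0.960 = 20.466 Mbps.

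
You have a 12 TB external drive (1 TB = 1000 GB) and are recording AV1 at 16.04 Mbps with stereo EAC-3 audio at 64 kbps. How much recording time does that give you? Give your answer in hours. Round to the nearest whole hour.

Audio: 64 kbps = 0.064 Mbps.
Total bitrate: 16.04 + 0.064 = 16.104 Mbps.
Capacity: 12 TB = 96,000,000 Mb.
Recording time: 96,000,000 / 16.104 = 5,961,252 s ≈ 1,656 hours.

1656 hours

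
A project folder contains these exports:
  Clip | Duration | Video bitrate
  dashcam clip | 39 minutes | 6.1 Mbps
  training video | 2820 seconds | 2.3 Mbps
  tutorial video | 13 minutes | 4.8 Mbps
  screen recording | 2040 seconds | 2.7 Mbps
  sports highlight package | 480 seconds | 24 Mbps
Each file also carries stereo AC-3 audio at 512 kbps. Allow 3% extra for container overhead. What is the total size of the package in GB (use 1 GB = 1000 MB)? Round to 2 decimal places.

Audio: 512 kbps = 0.512 Mbps.
dashcam clip: 6.612 Mbps × 2340 s × 1.03 = 15936.2 Mb
training video: 2.812 Mbps × 2820 s × 1.03 = 8167.7 Mb
tutorial video: 5.312 Mbps × 780 s × 1.03 = 4267.7 Mb
screen recording: 3.212 Mbps × 2040 s × 1.03 = 6749.1 Mb
sports highlight package: 24.512 Mbps × 480 s × 1.03 = 12118.7 Mb
Total: 47239.4 Mb = 5904.9 MB.
= 5.905 GB.

5.90 GB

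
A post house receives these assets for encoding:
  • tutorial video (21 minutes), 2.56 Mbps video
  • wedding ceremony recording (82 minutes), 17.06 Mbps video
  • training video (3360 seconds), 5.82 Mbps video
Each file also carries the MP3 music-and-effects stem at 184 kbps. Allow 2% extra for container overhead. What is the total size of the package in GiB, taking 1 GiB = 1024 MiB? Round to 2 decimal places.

Audio: 184 kbps = 0.184 Mbps.
tutorial video: 2.744 Mbps × 1260 s × 1.02 = 3526.6 Mb
wedding ceremony recording: 17.244 Mbps × 4920 s × 1.02 = 86537.3 Mb
training video: 6.004 Mbps × 3360 s × 1.02 = 20576.9 Mb
Total: 110640.8 Mb = 13830.1 MB.
= 12.88 GiB.

12.88 GiB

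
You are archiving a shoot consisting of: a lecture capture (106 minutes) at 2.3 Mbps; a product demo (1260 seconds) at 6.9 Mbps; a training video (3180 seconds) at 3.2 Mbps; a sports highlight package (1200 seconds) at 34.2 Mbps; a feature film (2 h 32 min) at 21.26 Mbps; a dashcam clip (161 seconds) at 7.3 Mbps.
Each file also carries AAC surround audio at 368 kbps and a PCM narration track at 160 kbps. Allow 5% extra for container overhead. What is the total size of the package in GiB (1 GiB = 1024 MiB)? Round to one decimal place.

34.3 GiB

Audio total: 368 + 160 = 528 kbps = 0.528 Mbps.
lecture capture: 2.828 Mbps × 6360 s × 1.05 = 18885.4 Mb
product demo: 7.428 Mbps × 1260 s × 1.05 = 9827.2 Mb
training video: 3.728 Mbps × 3180 s × 1.05 = 12447.8 Mb
sports highlight package: 34.728 Mbps × 1200 s × 1.05 = 43757.3 Mb
feature film: 21.788 Mbps × 9120 s × 1.05 = 208641.9 Mb
dashcam clip: 7.828 Mbps × 161 s × 1.05 = 1323.3 Mb
Total: 294882.9 Mb = 36860.4 MB.
= 34.33 GiB.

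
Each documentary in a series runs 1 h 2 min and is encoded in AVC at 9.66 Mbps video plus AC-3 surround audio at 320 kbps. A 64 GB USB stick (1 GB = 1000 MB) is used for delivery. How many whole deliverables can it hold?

13

1 h 2 min = 62 min = 3720 s
Audio: 320 kbps = 0.320 Mbps.
Total bitrate: 9.980 Mbps.
Per item: 9.980 Mbps × 3720 s = 37,126 Mb = 4,641 MB.
Capacity: 64 GB = 512,000 Mb; 13.79 items → 13 complete.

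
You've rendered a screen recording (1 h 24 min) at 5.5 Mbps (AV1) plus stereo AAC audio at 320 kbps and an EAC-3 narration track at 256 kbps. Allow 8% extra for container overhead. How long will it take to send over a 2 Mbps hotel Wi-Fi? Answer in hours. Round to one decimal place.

4.6 hours

1 h 24 min = 84 min = 5040 s
Audio total: 320 + 256 = 576 kbps = 0.576 Mbps.
Total bitrate: 6.076 Mbps.
File: 6.076 Mbps × 5040 s = 30623.0 Mb.
With 8% container overhead: ×1.08. → 33072.9 Mb.
At 2 Mbps: 33072.9 / 2 = 16536.4 s ≈ 4.59 hours.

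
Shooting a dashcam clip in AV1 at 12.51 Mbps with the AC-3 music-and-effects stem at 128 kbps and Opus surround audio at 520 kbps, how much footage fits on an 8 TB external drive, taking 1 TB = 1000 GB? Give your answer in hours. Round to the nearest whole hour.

Audio total: 128 + 520 = 648 kbps = 0.648 Mbps.
Total bitrate: 12.51 + 0.648 = 13.158 Mbps.
Capacity: 8 TB = 64,000,000 Mb.
Recording time: 64,000,000 / 13.158 = 4,863,961 s ≈ 1,351 hours.

1351 hours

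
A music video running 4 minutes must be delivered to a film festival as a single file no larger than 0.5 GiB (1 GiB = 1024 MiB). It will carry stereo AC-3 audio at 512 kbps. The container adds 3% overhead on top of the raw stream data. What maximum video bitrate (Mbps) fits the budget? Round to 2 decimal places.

16.86 Mbps

Budget: 0.5 GiB = 4295.0 Mb.
Stream payload after overhead: 4295.0 / 1.03 = 4169.9 Mb.
4 min = 240 s
Total bitrate budget: 4169.9 Mb / 240 s = 17.374 Mbps.
Audio: 512 kbps = 0.512 Mbps.
Video: 17.374 − 0.512 = 16.862 Mbps.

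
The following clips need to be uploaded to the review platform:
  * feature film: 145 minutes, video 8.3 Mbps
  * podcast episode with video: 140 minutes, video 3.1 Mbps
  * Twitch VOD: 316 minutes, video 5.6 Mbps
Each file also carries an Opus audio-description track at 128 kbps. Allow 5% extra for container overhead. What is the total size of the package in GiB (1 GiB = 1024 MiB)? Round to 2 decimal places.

25.55 GiB

Audio: 128 kbps = 0.128 Mbps.
feature film: 8.428 Mbps × 8700 s × 1.05 = 76989.8 Mb
podcast episode with video: 3.228 Mbps × 8400 s × 1.05 = 28471.0 Mb
Twitch VOD: 5.728 Mbps × 18960 s × 1.05 = 114033.0 Mb
Total: 219493.8 Mb = 27436.7 MB.
= 25.55 GiB.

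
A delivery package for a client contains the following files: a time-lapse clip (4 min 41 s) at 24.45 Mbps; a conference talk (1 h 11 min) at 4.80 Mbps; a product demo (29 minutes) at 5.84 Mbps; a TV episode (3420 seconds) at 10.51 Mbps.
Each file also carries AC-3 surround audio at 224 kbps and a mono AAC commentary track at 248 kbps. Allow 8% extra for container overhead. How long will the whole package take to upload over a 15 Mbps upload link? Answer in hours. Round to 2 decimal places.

Audio total: 224 + 248 = 472 kbps = 0.472 Mbps.
time-lapse clip: 24.922 Mbps × 281 s × 1.08 = 7563.3 Mb
conference talk: 5.272 Mbps × 4260 s × 1.08 = 24255.4 Mb
product demo: 6.312 Mbps × 1740 s × 1.08 = 11861.5 Mb
TV episode: 10.982 Mbps × 3420 s × 1.08 = 40563.1 Mb
Total: 84243.4 Mb = 10530.4 MB.
At 15 Mbps: 84243.4 / 15 = 5616 s ≈ 1.56 hours.

1.56 hours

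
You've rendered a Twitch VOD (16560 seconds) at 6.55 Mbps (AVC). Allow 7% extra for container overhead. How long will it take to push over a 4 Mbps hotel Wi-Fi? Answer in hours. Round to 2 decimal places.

8.06 hours

File: 6.550 Mbps × 16560 s = 108468.0 Mb.
With 7% container overhead: ×1.07. → 116060.8 Mb.
At 4 Mbps: 116060.8 / 4 = 29015.2 s ≈ 8.06 hours.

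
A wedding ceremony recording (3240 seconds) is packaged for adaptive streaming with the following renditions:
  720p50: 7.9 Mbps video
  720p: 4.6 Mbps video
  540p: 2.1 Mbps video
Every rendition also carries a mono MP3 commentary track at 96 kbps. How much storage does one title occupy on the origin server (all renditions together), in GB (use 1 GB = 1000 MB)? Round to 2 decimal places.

Audio: 96 kbps = 0.096 Mbps.
Sum of rendition bitrates: (7.9+0.096) + (4.6+0.096) + (2.1+0.096) = 14.888 Mbps.
× 3240 s = 48,237 Mb = 6,030 MB = 6.030 GB.

6.03 GB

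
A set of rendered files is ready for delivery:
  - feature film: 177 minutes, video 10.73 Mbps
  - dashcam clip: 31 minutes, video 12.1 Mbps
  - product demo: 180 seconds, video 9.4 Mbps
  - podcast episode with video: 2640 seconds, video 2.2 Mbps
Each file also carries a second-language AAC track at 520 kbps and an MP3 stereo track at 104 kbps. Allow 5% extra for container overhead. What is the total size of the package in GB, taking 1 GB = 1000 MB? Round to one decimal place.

20.1 GB

Audio total: 520 + 104 = 624 kbps = 0.624 Mbps.
feature film: 11.354 Mbps × 10620 s × 1.05 = 126608.5 Mb
dashcam clip: 12.724 Mbps × 1860 s × 1.05 = 24850.0 Mb
product demo: 10.024 Mbps × 180 s × 1.05 = 1894.5 Mb
podcast episode with video: 2.824 Mbps × 2640 s × 1.05 = 7828.1 Mb
Total: 161181.1 Mb = 20147.6 MB.
= 20.15 GB.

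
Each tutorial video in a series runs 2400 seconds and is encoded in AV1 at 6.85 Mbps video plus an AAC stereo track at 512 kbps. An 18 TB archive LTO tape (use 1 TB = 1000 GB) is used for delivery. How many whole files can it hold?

8149

Audio: 512 kbps = 0.512 Mbps.
Total bitrate: 7.362 Mbps.
Per item: 7.362 Mbps × 2400 s = 17,669 Mb = 2,209 MB.
Capacity: 18 TB = 144,000,000 Mb; 8149.96 items → 8149 complete.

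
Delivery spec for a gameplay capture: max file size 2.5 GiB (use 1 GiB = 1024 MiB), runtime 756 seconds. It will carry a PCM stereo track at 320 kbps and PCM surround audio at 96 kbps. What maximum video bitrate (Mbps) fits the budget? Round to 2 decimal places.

27.99 Mbps

Budget: 2.5 GiB = 21474.8 Mb.
Total bitrate budget: 21474.8 Mb / 756 s = 28.406 Mbps.
Audio total: 320 + 96 = 416 kbps = 0.416 Mbps.
Video: 28.406 − 0.416 = 27.990 Mbps.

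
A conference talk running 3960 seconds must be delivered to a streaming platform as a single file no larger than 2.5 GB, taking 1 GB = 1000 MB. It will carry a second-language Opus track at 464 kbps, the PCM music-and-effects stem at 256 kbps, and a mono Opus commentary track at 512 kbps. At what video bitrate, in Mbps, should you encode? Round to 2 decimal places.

3.82 Mbps

Budget: 2.5 GB = 20000.0 Mb.
Total bitrate budget: 20000.0 Mb / 3960 s = 5.051 Mbps.
Audio total: 464 + 256 + 512 = 1232 kbps = 1.232 Mbps.
Video: 5.051 − 1.232 = 3.819 Mbps.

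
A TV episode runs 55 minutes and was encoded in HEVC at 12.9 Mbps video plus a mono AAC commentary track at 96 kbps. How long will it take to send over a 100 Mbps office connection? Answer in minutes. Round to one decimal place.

55 min = 3300 s
Audio: 96 kbps = 0.096 Mbps.
Total bitrate: 12.996 Mbps.
File: 12.996 Mbps × 3300 s = 42886.8 Mb.
At 100 Mbps: 42886.8 / 100 = 428.9 s ≈ 7.15 minutes.

7.1 minutes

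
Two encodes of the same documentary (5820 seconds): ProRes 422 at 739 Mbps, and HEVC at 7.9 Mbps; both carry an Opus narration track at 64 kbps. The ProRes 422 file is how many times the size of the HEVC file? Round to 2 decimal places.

Audio: 64 kbps = 0.064 Mbps.
ProRes 422: 739.064 Mbps × 5820 s = 4301352.5 Mb = 500.743 GiB.
HEVC: 7.964 Mbps × 5820 s = 46350.5 Mb = 5.396 GiB.
Ratio: 500.743 / 5.396 = 92.801.

92.80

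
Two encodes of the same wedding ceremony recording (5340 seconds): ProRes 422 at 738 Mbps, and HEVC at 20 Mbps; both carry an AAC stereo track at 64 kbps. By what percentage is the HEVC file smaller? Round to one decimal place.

Audio: 64 kbps = 0.064 Mbps.
ProRes 422: 738.064 Mbps × 5340 s = 3941261.8 Mb = 458.823 GiB.
HEVC: 20.064 Mbps × 5340 s = 107141.8 Mb = 12.473 GiB.
Reduction: (1 − 12.473/458.823) × 100 = 97.28%.

97.3%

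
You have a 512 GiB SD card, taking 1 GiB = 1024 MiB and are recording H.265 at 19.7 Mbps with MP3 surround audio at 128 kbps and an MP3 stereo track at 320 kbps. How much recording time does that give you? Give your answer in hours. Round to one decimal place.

Audio total: 128 + 320 = 448 kbps = 0.448 Mbps.
Total bitrate: 19.7 + 0.448 = 20.148 Mbps.
Capacity: 512 GiB = 4,398,047 Mb.
Recording time: 4,398,047 / 20.148 = 218,287 s ≈ 60.6 hours.

60.6 hours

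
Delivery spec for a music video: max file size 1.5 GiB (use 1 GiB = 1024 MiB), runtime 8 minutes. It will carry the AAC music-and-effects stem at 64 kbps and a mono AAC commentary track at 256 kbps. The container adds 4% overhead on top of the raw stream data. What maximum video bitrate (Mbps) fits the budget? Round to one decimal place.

Budget: 1.5 GiB = 12884.9 Mb.
Stream payload after overhead: 12884.9 / 1.04 = 12389.3 Mb.
8 min = 480 s
Total bitrate budget: 12389.3 Mb / 480 s = 25.811 Mbps.
Audio total: 64 + 256 = 320 kbps = 0.320 Mbps.
Video: 25.811 − 0.320 = 25.491 Mbps.

25.5 Mbps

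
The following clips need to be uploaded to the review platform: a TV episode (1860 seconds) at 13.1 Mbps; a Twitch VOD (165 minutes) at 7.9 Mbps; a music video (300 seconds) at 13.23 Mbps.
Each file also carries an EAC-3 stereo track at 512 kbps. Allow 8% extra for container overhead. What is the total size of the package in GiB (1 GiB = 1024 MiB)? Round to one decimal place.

14.2 GiB

Audio: 512 kbps = 0.512 Mbps.
TV episode: 13.612 Mbps × 1860 s × 1.08 = 27343.8 Mb
Twitch VOD: 8.412 Mbps × 9900 s × 1.08 = 89941.1 Mb
music video: 13.742 Mbps × 300 s × 1.08 = 4452.4 Mb
Total: 121737.3 Mb = 15217.2 MB.
= 14.17 GiB.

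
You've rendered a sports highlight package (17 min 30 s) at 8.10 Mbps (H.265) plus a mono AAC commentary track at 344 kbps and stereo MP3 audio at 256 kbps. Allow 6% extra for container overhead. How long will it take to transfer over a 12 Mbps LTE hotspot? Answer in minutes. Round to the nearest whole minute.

13 minutes

17 min 30 s = 1050 s
Audio total: 344 + 256 = 600 kbps = 0.600 Mbps.
Total bitrate: 8.700 Mbps.
File: 8.700 Mbps × 1050 s = 9135.0 Mb.
With 6% container overhead: ×1.06. → 9683.1 Mb.
At 12 Mbps: 9683.1 / 12 = 806.9 s ≈ 13.4 minutes.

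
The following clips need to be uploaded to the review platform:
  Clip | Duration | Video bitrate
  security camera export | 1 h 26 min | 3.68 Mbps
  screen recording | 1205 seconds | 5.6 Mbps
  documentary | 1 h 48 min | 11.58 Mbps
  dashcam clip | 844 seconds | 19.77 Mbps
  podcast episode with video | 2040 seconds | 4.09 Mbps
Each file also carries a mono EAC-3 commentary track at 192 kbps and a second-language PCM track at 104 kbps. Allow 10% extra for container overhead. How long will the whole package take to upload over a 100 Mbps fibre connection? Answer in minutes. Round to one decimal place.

23.9 minutes

Audio total: 192 + 104 = 296 kbps = 0.296 Mbps.
security camera export: 3.976 Mbps × 5160 s × 1.10 = 22567.8 Mb
screen recording: 5.896 Mbps × 1205 s × 1.10 = 7815.1 Mb
documentary: 11.876 Mbps × 6480 s × 1.10 = 84652.1 Mb
dashcam clip: 20.066 Mbps × 844 s × 1.10 = 18629.3 Mb
podcast episode with video: 4.386 Mbps × 2040 s × 1.10 = 9842.2 Mb
Total: 143506.5 Mb = 17938.3 MB.
At 100 Mbps: 143506.5 / 100 = 1435 s ≈ 23.9 minutes.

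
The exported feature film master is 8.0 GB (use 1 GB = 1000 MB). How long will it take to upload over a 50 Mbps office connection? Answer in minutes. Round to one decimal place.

21.3 minutes

File: 8.0 GB = 64000.0 Mb.
At 50 Mbps: 64000.0 / 50 = 1280.0 s ≈ 21.3 minutes.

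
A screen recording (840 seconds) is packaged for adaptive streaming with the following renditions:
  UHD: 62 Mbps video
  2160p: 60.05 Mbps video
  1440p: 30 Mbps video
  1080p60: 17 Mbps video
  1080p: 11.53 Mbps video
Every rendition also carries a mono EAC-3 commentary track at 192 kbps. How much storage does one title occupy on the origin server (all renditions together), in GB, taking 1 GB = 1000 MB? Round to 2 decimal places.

Audio: 192 kbps = 0.192 Mbps.
Sum of rendition bitrates: (62+0.192) + (60.05+0.192) + (30+0.192) + (17+0.192) + (11.53+0.192) = 181.540 Mbps.
× 840 s = 152,494 Mb = 19,062 MB = 19.06 GB.

19.06 GB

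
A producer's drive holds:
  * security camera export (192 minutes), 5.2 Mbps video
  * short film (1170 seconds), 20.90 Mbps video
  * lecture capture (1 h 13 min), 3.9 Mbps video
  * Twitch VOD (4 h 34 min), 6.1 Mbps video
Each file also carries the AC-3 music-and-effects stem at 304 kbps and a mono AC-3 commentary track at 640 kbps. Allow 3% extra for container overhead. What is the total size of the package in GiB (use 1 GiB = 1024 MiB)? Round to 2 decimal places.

Audio total: 304 + 640 = 944 kbps = 0.944 Mbps.
security camera export: 6.144 Mbps × 11520 s × 1.03 = 72902.2 Mb
short film: 21.844 Mbps × 1170 s × 1.03 = 26324.2 Mb
lecture capture: 4.844 Mbps × 4380 s × 1.03 = 21853.2 Mb
Twitch VOD: 7.044 Mbps × 16440 s × 1.03 = 119277.5 Mb
Total: 240357.1 Mb = 30044.6 MB.
= 27.98 GiB.

27.98 GiB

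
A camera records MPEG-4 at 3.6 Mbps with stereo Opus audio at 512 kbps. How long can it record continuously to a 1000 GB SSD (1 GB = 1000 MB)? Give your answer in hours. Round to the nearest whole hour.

Audio: 512 kbps = 0.512 Mbps.
Total bitrate: 3.6 + 0.512 = 4.112 Mbps.
Capacity: 1000 GB = 8,000,000 Mb.
Recording time: 8,000,000 / 4.112 = 1,945,525 s ≈ 540 hours.

540 hours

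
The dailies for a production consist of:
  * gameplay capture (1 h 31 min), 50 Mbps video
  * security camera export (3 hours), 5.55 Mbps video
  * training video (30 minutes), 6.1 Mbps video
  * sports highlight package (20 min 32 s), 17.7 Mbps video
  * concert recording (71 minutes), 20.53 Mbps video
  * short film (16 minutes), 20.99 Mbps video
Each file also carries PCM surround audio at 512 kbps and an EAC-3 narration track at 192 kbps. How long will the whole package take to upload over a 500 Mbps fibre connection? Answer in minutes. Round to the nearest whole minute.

Audio total: 512 + 192 = 704 kbps = 0.704 Mbps.
gameplay capture: 50.704 Mbps × 5460 s = 276843.8 Mb
security camera export: 6.254 Mbps × 10800 s = 67543.2 Mb
training video: 6.804 Mbps × 1800 s = 12247.2 Mb
sports highlight package: 18.404 Mbps × 1232 s = 22673.7 Mb
concert recording: 21.234 Mbps × 4260 s = 90456.8 Mb
short film: 21.694 Mbps × 960 s = 20826.2 Mb
Total: 490591.0 Mb = 61323.9 MB.
At 500 Mbps: 490591.0 / 500 = 981 s ≈ 16.4 minutes.

16 minutes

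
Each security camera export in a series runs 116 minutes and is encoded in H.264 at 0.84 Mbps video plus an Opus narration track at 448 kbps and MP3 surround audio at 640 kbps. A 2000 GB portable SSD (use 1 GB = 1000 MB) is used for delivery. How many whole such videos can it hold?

116 min = 6960 s
Audio total: 448 + 640 = 1088 kbps = 1.088 Mbps.
Total bitrate: 1.928 Mbps.
Per item: 1.928 Mbps × 6960 s = 13,419 Mb = 1,677 MB.
Capacity: 2000 GB = 16,000,000 Mb; 1192.35 items → 1192 complete.

1192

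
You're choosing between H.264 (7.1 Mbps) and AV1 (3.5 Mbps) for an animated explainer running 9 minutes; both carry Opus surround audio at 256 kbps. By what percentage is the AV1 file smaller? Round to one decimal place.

9 min = 540 s
Audio: 256 kbps = 0.256 Mbps.
H.264: 7.356 Mbps × 540 s = 3972.2 Mb = 496.530 MB.
AV1: 3.756 Mbps × 540 s = 2028.2 Mb = 253.530 MB.
Reduction: (1 − 253.530/496.530) × 100 = 48.94%.

48.9%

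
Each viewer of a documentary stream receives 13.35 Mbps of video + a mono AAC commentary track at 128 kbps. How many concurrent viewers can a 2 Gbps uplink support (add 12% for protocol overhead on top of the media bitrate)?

132

Audio: 128 kbps = 0.128 Mbps.
Per-viewer media rate: 13.478 Mbps.
On the wire with 12% overhead: 15.095 Mbps.
2 Gbps = 2,000 Mbps; 2,000 / 15.095 = 132.49 → 132 viewers.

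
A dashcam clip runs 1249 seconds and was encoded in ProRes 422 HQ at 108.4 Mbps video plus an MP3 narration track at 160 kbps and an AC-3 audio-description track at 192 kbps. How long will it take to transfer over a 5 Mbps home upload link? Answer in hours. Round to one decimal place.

Audio total: 160 + 192 = 352 kbps = 0.352 Mbps.
Total bitrate: 108.752 Mbps.
File: 108.752 Mbps × 1249 s = 135831.2 Mb.
At 5 Mbps: 135831.2 / 5 = 27166.2 s ≈ 7.55 hours.

7.5 hours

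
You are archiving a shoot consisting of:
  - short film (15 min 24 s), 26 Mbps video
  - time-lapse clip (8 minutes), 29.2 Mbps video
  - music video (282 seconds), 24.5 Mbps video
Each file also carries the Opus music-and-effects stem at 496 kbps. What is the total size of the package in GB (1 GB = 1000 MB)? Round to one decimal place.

Audio: 496 kbps = 0.496 Mbps.
short film: 26.496 Mbps × 924 s = 24482.3 Mb
time-lapse clip: 29.696 Mbps × 480 s = 14254.1 Mb
music video: 24.996 Mbps × 282 s = 7048.9 Mb
Total: 45785.3 Mb = 5723.2 MB.
= 5.723 GB.

5.7 GB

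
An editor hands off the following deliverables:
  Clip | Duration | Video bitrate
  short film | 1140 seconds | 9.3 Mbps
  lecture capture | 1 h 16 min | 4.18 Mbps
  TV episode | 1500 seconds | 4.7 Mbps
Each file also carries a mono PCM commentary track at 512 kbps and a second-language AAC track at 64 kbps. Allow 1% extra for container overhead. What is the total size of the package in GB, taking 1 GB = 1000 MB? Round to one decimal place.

5.2 GB

Audio total: 512 + 64 = 576 kbps = 0.576 Mbps.
short film: 9.876 Mbps × 1140 s × 1.01 = 11371.2 Mb
lecture capture: 4.756 Mbps × 4560 s × 1.01 = 21904.2 Mb
TV episode: 5.276 Mbps × 1500 s × 1.01 = 7993.1 Mb
Total: 41268.6 Mb = 5158.6 MB.
= 5.159 GB.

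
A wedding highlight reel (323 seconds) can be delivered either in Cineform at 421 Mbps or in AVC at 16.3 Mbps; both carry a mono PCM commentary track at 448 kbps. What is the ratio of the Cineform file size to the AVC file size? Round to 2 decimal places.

Audio: 448 kbps = 0.448 Mbps.
Cineform: 421.448 Mbps × 323 s = 136127.7 Mb = 17.016 GB.
AVC: 16.748 Mbps × 323 s = 5409.6 Mb = 0.676 GB.
Ratio: 17.016 / 0.676 = 25.164.

25.16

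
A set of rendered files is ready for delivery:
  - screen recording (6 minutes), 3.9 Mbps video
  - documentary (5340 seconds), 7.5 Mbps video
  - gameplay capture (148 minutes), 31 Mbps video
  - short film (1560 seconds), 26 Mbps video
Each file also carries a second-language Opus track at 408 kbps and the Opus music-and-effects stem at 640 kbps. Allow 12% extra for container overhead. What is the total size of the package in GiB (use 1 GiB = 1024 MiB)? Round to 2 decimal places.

Audio total: 408 + 640 = 1048 kbps = 1.048 Mbps.
screen recording: 4.948 Mbps × 360 s × 1.12 = 1995.0 Mb
documentary: 8.548 Mbps × 5340 s × 1.12 = 51123.9 Mb
gameplay capture: 32.048 Mbps × 8880 s × 1.12 = 318736.6 Mb
short film: 27.048 Mbps × 1560 s × 1.12 = 47258.3 Mb
Total: 419113.8 Mb = 52389.2 MB.
= 48.79 GiB.

48.79 GiB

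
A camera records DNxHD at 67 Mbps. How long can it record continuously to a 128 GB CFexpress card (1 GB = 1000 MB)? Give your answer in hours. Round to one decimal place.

Capacity: 128 GB = 1,024,000 Mb.
Recording time: 1,024,000 / 67.000 = 15,284 s ≈ 4.25 hours.

4.2 hours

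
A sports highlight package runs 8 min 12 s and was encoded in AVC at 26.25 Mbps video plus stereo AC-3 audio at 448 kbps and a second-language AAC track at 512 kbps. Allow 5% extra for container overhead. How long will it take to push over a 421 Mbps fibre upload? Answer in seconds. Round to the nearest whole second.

33 seconds

8 min 12 s = 492 s
Audio total: 448 + 512 = 960 kbps = 0.960 Mbps.
Total bitrate: 27.210 Mbps.
File: 27.210 Mbps × 492 s = 13387.3 Mb.
With 5% container overhead: ×1.05. → 14056.7 Mb.
At 421 Mbps: 14056.7 / 421 = 33.4 s ≈ 33.4 seconds.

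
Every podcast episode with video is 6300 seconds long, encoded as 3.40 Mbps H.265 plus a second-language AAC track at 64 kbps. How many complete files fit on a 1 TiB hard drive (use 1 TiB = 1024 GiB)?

403

Audio: 64 kbps = 0.064 Mbps.
Total bitrate: 3.464 Mbps.
Per item: 3.464 Mbps × 6300 s = 21,823 Mb = 2,728 MB.
Capacity: 1 TiB = 8,796,093 Mb; 403.06 items → 403 complete.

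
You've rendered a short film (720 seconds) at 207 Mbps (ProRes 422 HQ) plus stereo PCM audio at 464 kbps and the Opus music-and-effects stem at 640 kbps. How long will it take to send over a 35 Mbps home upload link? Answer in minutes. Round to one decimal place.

71.3 minutes

Audio total: 464 + 640 = 1104 kbps = 1.104 Mbps.
Total bitrate: 208.104 Mbps.
File: 208.104 Mbps × 720 s = 149834.9 Mb.
At 35 Mbps: 149834.9 / 35 = 4281.0 s ≈ 71.3 minutes.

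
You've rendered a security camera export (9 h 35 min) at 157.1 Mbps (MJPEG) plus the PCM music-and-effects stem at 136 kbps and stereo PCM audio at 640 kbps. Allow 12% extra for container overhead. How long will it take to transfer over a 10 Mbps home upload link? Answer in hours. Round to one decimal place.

9 h 35 min = 575 min = 34500 s
Audio total: 136 + 640 = 776 kbps = 0.776 Mbps.
Total bitrate: 157.876 Mbps.
File: 157.876 Mbps × 34500 s = 5446722.0 Mb.
With 12% container overhead: ×1.12. → 6100328.6 Mb.
At 10 Mbps: 6100328.6 / 10 = 610032.9 s ≈ 169 hours.

169.5 hours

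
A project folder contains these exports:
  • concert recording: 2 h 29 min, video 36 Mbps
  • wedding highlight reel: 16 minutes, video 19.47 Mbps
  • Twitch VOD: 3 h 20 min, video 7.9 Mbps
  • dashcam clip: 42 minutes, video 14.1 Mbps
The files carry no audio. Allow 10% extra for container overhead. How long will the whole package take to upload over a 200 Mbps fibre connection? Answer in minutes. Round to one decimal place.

43.2 minutes

concert recording: 36.000 Mbps × 8940 s × 1.10 = 354024.0 Mb
wedding highlight reel: 19.470 Mbps × 960 s × 1.10 = 20560.3 Mb
Twitch VOD: 7.900 Mbps × 12000 s × 1.10 = 104280.0 Mb
dashcam clip: 14.100 Mbps × 2520 s × 1.10 = 39085.2 Mb
Total: 517949.5 Mb = 64743.7 MB.
At 200 Mbps: 517949.5 / 200 = 2590 s ≈ 43.2 minutes.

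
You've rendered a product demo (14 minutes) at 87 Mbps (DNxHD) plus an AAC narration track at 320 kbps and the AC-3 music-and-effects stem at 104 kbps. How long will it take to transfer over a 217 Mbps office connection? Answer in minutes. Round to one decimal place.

5.6 minutes

14 min = 840 s
Audio total: 320 + 104 = 424 kbps = 0.424 Mbps.
Total bitrate: 87.424 Mbps.
File: 87.424 Mbps × 840 s = 73436.2 Mb.
At 217 Mbps: 73436.2 / 217 = 338.4 s ≈ 5.64 minutes.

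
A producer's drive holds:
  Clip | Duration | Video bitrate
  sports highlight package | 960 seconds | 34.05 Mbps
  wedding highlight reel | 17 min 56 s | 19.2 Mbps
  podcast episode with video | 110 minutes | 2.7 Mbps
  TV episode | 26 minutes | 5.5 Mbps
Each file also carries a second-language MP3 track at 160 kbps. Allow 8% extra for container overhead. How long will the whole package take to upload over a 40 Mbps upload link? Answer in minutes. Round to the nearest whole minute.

Audio: 160 kbps = 0.160 Mbps.
sports highlight package: 34.210 Mbps × 960 s × 1.08 = 35468.9 Mb
wedding highlight reel: 19.360 Mbps × 1076 s × 1.08 = 22497.9 Mb
podcast episode with video: 2.860 Mbps × 6600 s × 1.08 = 20386.1 Mb
TV episode: 5.660 Mbps × 1560 s × 1.08 = 9536.0 Mb
Total: 87888.8 Mb = 10986.1 MB.
At 40 Mbps: 87888.8 / 40 = 2197 s ≈ 36.6 minutes.

37 minutes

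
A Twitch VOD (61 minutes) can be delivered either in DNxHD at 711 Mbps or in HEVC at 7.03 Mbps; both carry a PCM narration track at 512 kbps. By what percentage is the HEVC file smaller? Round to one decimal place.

61 min = 3660 s
Audio: 512 kbps = 0.512 Mbps.
DNxHD: 711.512 Mbps × 3660 s = 2604133.9 Mb = 325.517 GB.
HEVC: 7.542 Mbps × 3660 s = 27603.7 Mb = 3.450 GB.
Reduction: (1 − 3.450/325.517) × 100 = 98.94%.

98.9%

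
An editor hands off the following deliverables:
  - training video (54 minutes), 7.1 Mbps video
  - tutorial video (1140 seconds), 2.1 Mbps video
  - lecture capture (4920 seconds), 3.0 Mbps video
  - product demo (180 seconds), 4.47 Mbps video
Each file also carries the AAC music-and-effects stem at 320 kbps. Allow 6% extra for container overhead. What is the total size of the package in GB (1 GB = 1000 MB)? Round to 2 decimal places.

5.83 GB

Audio: 320 kbps = 0.320 Mbps.
training video: 7.420 Mbps × 3240 s × 1.06 = 25483.2 Mb
tutorial video: 2.420 Mbps × 1140 s × 1.06 = 2924.3 Mb
lecture capture: 3.320 Mbps × 4920 s × 1.06 = 17314.5 Mb
product demo: 4.790 Mbps × 180 s × 1.06 = 913.9 Mb
Total: 46636.0 Mb = 5829.5 MB.
= 5.829 GB.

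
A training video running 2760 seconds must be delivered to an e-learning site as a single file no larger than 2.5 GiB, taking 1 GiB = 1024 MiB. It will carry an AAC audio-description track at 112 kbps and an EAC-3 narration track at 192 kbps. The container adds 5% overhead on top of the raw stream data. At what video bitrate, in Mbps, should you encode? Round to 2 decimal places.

7.11 Mbps

Budget: 2.5 GiB = 21474.8 Mb.
Stream payload after overhead: 21474.8 / 1.05 = 20452.2 Mb.
Total bitrate budget: 20452.2 Mb / 2760 s = 7.410 Mbps.
Audio total: 112 + 192 = 304 kbps = 0.304 Mbps.
Video: 7.410 − 0.304 = 7.106 Mbps.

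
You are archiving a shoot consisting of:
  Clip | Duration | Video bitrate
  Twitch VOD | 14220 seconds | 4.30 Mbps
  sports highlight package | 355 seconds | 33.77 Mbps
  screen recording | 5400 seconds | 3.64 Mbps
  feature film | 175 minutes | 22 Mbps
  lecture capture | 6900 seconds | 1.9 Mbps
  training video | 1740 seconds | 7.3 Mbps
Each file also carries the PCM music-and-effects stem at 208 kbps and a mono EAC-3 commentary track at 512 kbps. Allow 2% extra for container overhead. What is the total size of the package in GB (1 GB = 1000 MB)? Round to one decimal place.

48.2 GB

Audio total: 208 + 512 = 720 kbps = 0.720 Mbps.
Twitch VOD: 5.020 Mbps × 14220 s × 1.02 = 72812.1 Mb
sports highlight package: 34.490 Mbps × 355 s × 1.02 = 12488.8 Mb
screen recording: 4.360 Mbps × 5400 s × 1.02 = 24014.9 Mb
feature film: 22.720 Mbps × 10500 s × 1.02 = 243331.2 Mb
lecture capture: 2.620 Mbps × 6900 s × 1.02 = 18439.6 Mb
training video: 8.020 Mbps × 1740 s × 1.02 = 14233.9 Mb
Total: 385320.5 Mb = 48165.1 MB.
= 48.17 GB.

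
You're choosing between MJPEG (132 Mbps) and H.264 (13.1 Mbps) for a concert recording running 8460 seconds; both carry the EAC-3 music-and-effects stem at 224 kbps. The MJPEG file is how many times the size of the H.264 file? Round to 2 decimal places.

Audio: 224 kbps = 0.224 Mbps.
MJPEG: 132.224 Mbps × 8460 s = 1118615.0 Mb = 139.827 GB.
H.264: 13.324 Mbps × 8460 s = 112721.0 Mb = 14.090 GB.
Ratio: 139.827 / 14.090 = 9.924.

9.92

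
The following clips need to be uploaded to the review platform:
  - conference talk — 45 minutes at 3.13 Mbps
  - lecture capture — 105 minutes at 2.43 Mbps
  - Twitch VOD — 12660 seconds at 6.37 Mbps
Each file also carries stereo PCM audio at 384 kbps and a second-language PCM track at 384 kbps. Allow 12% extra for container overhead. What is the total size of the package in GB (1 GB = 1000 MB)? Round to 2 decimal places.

Audio total: 384 + 384 = 768 kbps = 0.768 Mbps.
conference talk: 3.898 Mbps × 2700 s × 1.12 = 11787.6 Mb
lecture capture: 3.198 Mbps × 6300 s × 1.12 = 22565.1 Mb
Twitch VOD: 7.138 Mbps × 12660 s × 1.12 = 101211.1 Mb
Total: 135563.8 Mb = 16945.5 MB.
= 16.95 GB.

16.95 GB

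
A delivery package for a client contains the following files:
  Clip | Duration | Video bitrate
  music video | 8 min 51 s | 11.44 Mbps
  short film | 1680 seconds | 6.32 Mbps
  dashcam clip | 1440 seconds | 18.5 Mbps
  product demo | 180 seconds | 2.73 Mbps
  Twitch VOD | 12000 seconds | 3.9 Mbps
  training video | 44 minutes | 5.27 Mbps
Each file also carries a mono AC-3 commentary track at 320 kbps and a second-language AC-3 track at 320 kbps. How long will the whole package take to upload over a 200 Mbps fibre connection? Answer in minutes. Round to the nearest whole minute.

Audio total: 320 + 320 = 640 kbps = 0.640 Mbps.
music video: 12.080 Mbps × 531 s = 6414.5 Mb
short film: 6.960 Mbps × 1680 s = 11692.8 Mb
dashcam clip: 19.140 Mbps × 1440 s = 27561.6 Mb
product demo: 3.370 Mbps × 180 s = 606.6 Mb
Twitch VOD: 4.540 Mbps × 12000 s = 54480.0 Mb
training video: 5.910 Mbps × 2640 s = 15602.4 Mb
Total: 116357.9 Mb = 14544.7 MB.
At 200 Mbps: 116357.9 / 200 = 582 s ≈ 9.7 minutes.

10 minutes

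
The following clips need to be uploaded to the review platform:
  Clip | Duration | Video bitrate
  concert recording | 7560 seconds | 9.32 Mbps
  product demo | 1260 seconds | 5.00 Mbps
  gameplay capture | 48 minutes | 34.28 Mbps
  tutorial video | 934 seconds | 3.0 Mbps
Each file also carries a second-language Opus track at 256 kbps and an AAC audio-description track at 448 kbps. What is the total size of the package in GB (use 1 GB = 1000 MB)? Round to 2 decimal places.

Audio total: 256 + 448 = 704 kbps = 0.704 Mbps.
concert recording: 10.024 Mbps × 7560 s = 75781.4 Mb
product demo: 5.704 Mbps × 1260 s = 7187.0 Mb
gameplay capture: 34.984 Mbps × 2880 s = 100753.9 Mb
tutorial video: 3.704 Mbps × 934 s = 3459.5 Mb
Total: 187181.9 Mb = 23397.7 MB.
= 23.40 GB.

23.40 GB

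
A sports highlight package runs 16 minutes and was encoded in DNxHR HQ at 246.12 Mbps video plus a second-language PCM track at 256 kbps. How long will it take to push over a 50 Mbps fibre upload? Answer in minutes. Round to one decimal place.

16 min = 960 s
Audio: 256 kbps = 0.256 Mbps.
Total bitrate: 246.376 Mbps.
File: 246.376 Mbps × 960 s = 236521.0 Mb.
At 50 Mbps: 236521.0 / 50 = 4730.4 s ≈ 78.8 minutes.

78.8 minutes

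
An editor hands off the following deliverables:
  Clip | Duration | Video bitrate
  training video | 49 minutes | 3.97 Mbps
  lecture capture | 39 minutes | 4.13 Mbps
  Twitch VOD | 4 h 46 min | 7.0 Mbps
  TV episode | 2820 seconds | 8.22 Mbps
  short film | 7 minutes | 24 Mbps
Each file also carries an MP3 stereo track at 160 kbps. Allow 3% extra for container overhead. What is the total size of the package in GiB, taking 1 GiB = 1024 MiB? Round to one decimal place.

21.4 GiB

Audio: 160 kbps = 0.160 Mbps.
training video: 4.130 Mbps × 2940 s × 1.03 = 12506.5 Mb
lecture capture: 4.290 Mbps × 2340 s × 1.03 = 10339.8 Mb
Twitch VOD: 7.160 Mbps × 17160 s × 1.03 = 126551.6 Mb
TV episode: 8.380 Mbps × 2820 s × 1.03 = 24340.5 Mb
short film: 24.160 Mbps × 420 s × 1.03 = 10451.6 Mb
Total: 184190.0 Mb = 23023.7 MB.
= 21.44 GiB.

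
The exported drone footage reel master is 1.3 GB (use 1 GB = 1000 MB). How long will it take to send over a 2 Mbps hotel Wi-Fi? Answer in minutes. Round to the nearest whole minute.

87 minutes

File: 1.3 GB = 10400.0 Mb.
At 2 Mbps: 10400.0 / 2 = 5200.0 s ≈ 86.7 minutes.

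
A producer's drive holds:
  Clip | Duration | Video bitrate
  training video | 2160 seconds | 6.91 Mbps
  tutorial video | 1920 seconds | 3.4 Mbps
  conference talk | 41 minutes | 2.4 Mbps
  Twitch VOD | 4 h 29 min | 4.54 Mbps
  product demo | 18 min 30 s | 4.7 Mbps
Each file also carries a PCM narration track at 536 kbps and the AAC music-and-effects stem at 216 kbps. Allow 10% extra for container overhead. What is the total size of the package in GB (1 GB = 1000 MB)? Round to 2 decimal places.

Audio total: 536 + 216 = 752 kbps = 0.752 Mbps.
training video: 7.662 Mbps × 2160 s × 1.10 = 18204.9 Mb
tutorial video: 4.152 Mbps × 1920 s × 1.10 = 8769.0 Mb
conference talk: 3.152 Mbps × 2460 s × 1.10 = 8529.3 Mb
Twitch VOD: 5.292 Mbps × 16140 s × 1.10 = 93954.2 Mb
product demo: 5.452 Mbps × 1110 s × 1.10 = 6656.9 Mb
Total: 136114.3 Mb = 17014.3 MB.
= 17.01 GB.

17.01 GB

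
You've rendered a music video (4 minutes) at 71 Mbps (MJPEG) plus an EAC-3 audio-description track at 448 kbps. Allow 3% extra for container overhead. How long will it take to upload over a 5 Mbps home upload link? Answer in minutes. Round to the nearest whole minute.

4 min = 240 s
Audio: 448 kbps = 0.448 Mbps.
Total bitrate: 71.448 Mbps.
File: 71.448 Mbps × 240 s = 17147.5 Mb.
With 3% container overhead: ×1.03. → 17661.9 Mb.
At 5 Mbps: 17661.9 / 5 = 3532.4 s ≈ 58.9 minutes.

59 minutes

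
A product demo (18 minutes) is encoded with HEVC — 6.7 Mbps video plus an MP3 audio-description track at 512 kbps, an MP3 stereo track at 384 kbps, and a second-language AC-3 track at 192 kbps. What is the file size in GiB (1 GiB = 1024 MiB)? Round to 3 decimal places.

18 min = 1080 s
Audio total: 512 + 384 + 192 = 1088 kbps = 1.088 Mbps.
Total bitrate: 6.7 + 1.088 = 7.788 Mbps.
Stream data: 7.788 Mbps × 1080 s = 8411.0 Mb.
8,411 Mb = 1,051,380,000 bytes ÷ 1,073,741,824 = 0.9792 GiB.

0.979 GiB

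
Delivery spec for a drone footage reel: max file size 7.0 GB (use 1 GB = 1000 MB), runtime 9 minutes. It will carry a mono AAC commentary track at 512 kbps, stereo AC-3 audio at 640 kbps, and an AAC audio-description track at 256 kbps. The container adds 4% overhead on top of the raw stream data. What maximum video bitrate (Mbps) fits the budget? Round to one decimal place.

Budget: 7.0 GB = 56000.0 Mb.
Stream payload after overhead: 56000.0 / 1.04 = 53846.2 Mb.
9 min = 540 s
Total bitrate budget: 53846.2 Mb / 540 s = 99.715 Mbps.
Audio total: 512 + 640 + 256 = 1408 kbps = 1.408 Mbps.
Video: 99.715 − 1.408 = 98.307 Mbps.

98.3 Mbps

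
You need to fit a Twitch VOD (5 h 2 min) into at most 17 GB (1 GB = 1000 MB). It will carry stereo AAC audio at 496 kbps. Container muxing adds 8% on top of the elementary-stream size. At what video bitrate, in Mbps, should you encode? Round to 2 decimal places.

Budget: 17 GB = 136000.0 Mb.
Stream payload after overhead: 136000.0 / 1.08 = 125925.9 Mb.
5 h 2 min = 302 min = 18120 s
Total bitrate budget: 125925.9 Mb / 18120 s = 6.950 Mbps.
Audio: 496 kbps = 0.496 Mbps.
Video: 6.950 − 0.496 = 6.454 Mbps.

6.45 Mbps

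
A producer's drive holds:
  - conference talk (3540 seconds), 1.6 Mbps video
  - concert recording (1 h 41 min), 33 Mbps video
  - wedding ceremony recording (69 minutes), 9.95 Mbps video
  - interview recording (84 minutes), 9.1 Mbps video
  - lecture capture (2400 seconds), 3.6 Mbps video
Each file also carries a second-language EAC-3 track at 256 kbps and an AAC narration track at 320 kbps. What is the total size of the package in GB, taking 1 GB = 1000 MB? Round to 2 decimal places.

39.19 GB

Audio total: 256 + 320 = 576 kbps = 0.576 Mbps.
conference talk: 2.176 Mbps × 3540 s = 7703.0 Mb
concert recording: 33.576 Mbps × 6060 s = 203470.6 Mb
wedding ceremony recording: 10.526 Mbps × 4140 s = 43577.6 Mb
interview recording: 9.676 Mbps × 5040 s = 48767.0 Mb
lecture capture: 4.176 Mbps × 2400 s = 10022.4 Mb
Total: 313540.7 Mb = 39192.6 MB.
= 39.19 GB.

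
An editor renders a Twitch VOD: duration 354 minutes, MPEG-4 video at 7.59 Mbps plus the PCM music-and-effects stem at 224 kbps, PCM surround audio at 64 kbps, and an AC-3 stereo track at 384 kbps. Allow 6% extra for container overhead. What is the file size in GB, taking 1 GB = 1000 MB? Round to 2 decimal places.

23.25 GB

354 min = 21240 s
Audio total: 224 + 64 + 384 = 672 kbps = 0.672 Mbps.
Total bitrate: 7.59 + 0.672 = 8.262 Mbps.
Stream data: 8.262 Mbps × 21240 s = 175484.9 Mb.
With 6% container overhead: ×1.06.
186,014 Mb ÷ 8 = 23,252 MB → 23.25 GB.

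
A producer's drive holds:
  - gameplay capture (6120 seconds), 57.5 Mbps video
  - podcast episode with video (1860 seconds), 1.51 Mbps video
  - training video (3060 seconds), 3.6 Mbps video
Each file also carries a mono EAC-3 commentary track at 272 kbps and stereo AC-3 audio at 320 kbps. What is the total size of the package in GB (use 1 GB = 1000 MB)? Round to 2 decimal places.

Audio total: 272 + 320 = 592 kbps = 0.592 Mbps.
gameplay capture: 58.092 Mbps × 6120 s = 355523.0 Mb
podcast episode with video: 2.102 Mbps × 1860 s = 3909.7 Mb
training video: 4.192 Mbps × 3060 s = 12827.5 Mb
Total: 372260.3 Mb = 46532.5 MB.
= 46.53 GB.

46.53 GB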